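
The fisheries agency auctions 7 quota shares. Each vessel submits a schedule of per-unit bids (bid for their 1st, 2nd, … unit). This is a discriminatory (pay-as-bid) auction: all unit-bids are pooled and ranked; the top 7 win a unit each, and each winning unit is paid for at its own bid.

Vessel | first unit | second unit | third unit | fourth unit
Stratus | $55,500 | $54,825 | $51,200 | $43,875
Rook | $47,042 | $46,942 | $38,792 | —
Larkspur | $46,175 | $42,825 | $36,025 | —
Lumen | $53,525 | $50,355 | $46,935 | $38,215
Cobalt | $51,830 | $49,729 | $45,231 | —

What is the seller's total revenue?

Total revenue: $366,964

Merging the schedules and taking the best 7: 55,500 (Stratus-1), 54,825 (Stratus-2), 53,525 (Lumen-1), 51,830 (Cobalt-1), 51,200 (Stratus-3), 50,355 (Lumen-2), 49,729 (Cobalt-2)
Next rejected bid: $47,042 (not a price — pay-as-bid).
Each winning unit pays its own bid.
Revenue = 55,500 + 54,825 + 53,525 + 51,830 + 51,200 + 50,355 + 49,729 = $366,964.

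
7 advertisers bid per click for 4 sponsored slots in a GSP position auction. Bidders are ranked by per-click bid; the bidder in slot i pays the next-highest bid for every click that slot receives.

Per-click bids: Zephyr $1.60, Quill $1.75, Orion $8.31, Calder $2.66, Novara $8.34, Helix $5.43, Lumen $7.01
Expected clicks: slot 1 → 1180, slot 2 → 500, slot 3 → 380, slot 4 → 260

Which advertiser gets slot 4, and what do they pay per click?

Helix; $2.66 per click

Sorting advertisers: $8.34 (Novara) > $8.31 (Orion) > $7.01 (Lumen) > $5.43 (Helix) > $2.66 (Calder) > …
Slot 4 goes to the fourth-ranked bidder, Helix, who pays the next bid down: $2.66/click.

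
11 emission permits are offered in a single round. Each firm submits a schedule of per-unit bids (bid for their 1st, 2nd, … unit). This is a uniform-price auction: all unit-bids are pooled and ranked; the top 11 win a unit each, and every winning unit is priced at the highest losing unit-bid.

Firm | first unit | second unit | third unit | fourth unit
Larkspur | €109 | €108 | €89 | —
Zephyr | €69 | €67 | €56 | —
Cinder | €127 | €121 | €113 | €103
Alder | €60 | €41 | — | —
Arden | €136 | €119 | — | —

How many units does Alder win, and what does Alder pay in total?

Alder: 0 units, pays €0

Merging the schedules and taking the best 11: 136 (Arden-1), 127 (Cinder-1), 121 (Cinder-2), 119 (Arden-2), 113 (Cinder-3), 109 (Larkspur-1), 108 (Larkspur-2), 103 (Cinder-4), 89 (Larkspur-3), 69 (Zephyr-1), 67 (Zephyr-2)
Highest rejected unit-bid = €60.
Alder wins 0 unit(s) at €60 each.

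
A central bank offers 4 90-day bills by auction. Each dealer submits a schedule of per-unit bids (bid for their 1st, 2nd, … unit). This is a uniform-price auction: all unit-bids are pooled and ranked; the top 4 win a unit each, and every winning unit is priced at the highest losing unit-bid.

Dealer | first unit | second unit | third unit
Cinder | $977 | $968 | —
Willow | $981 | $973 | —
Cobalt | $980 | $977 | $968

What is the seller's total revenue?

Merging the schedules and taking the best 4: 981 (Willow-1), 980 (Cobalt-1), 977 (Cinder-1), 977 (Cobalt-2)
Highest rejected unit-bid = $973.
Allocation: Cinder 1, Cobalt 2, Willow 1. Every unit priced at $973.
Revenue = 4 × 973 = $3,892.

Total revenue: $3,892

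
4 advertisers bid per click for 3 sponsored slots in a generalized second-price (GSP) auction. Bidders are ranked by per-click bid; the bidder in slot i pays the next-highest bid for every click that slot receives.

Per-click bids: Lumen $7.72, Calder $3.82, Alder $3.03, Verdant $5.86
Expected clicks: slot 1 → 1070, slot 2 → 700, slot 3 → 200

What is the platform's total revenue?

Sorting advertisers: $7.72 (Lumen) > $5.86 (Verdant) > $3.82 (Calder) > $3.03 (Alder)
Slot 1: Lumen pays $5.86 × 1070 = $6270.20
Slot 2: Verdant pays $3.82 × 700 = $2674.00
Slot 3: Calder pays $3.03 × 200 = $606.00
Total = $9550.20

Total revenue: $9550.20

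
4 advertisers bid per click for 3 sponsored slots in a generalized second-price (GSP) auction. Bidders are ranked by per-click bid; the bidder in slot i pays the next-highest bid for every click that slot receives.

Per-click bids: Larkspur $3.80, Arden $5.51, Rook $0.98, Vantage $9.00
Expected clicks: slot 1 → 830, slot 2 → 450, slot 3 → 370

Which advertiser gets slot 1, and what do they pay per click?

Sorting advertisers: $9.00 (Vantage) > $5.51 (Arden) > $3.80 (Larkspur) > $0.98 (Rook)
Slot 1 goes to the first-ranked bidder, Vantage, who pays the next bid down: $5.51/click.

Vantage; $5.51 per click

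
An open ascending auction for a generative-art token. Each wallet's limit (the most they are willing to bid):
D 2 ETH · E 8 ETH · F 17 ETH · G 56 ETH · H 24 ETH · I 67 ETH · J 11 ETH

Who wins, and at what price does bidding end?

I wins at 56 ETH

Sorting limits: 67 (I) > 56 (G) > 24 (H) > 17 (F) > 11 (J) > 8 (E) > …
G is the last rival to drop out, at 56 ETH; I remains and wins at that price.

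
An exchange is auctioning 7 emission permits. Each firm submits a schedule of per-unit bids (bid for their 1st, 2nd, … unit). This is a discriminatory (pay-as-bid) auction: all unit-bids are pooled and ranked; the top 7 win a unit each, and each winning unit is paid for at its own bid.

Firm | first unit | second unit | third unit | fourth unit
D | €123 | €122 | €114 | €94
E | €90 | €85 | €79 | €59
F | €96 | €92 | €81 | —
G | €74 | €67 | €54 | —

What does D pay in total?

Pooled unit-bids ranked (top 7): 123 (D-1), 122 (D-2), 114 (D-3), 96 (F-1), 94 (D-4), 92 (F-2), 90 (E-1)
Next rejected bid: €85 (not a price — pay-as-bid).
D's winning unit-bids: 123 + 122 + 114 + 94 = €453.

D pays €453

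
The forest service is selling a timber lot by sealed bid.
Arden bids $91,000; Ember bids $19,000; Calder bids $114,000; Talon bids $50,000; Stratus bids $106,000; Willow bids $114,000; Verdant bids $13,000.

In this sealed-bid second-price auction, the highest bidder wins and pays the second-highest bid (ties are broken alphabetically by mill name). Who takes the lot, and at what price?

Calder pays $114,000

Sorting bids: 114,000 (Calder) > 114,000 (Willow) > 106,000 (Stratus) > 91,000 (Arden) > 50,000 (Talon) > 19,000 (Ember) > …
Calder and Willow tie at $114,000; tie-break gives it to Calder.
Calder is highest; pays the second-highest bid, $114,000.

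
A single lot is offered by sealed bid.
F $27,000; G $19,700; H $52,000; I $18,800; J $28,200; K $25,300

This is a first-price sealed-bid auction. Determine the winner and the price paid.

H pays $52,000

Rule: the highest bidder wins and pays their own bid.
Sorting bids: 52,000 (H) > 28,200 (J) > 27,000 (F) > 25,300 (K) > 19,700 (G) > 18,800 (I)
First-price: H pays what they bid, $52,000.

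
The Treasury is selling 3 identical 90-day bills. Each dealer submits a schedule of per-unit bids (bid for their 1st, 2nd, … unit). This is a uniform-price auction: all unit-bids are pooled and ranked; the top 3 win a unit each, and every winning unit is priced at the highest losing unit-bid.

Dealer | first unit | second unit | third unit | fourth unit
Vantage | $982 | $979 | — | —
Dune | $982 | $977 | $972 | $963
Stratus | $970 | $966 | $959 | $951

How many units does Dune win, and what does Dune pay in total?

Dune: 1 unit, pays $977

All unit-bids, highest first — top 3: 982 (Vantage-1), 982 (Dune-1), 979 (Vantage-2)
First bid not allocated: $977.
Dune wins 1 unit(s) at $977 each.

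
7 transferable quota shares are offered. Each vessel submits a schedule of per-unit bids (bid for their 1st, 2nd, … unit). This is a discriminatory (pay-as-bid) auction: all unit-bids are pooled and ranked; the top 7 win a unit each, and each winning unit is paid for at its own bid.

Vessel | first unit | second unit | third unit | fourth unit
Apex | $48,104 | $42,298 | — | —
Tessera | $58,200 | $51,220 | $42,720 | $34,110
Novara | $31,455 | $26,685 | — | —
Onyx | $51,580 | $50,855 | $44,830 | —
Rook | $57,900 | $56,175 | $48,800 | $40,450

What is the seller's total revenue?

All unit-bids, highest first — top 7: 58,200 (Tessera-1), 57,900 (Rook-1), 56,175 (Rook-2), 51,580 (Onyx-1), 51,220 (Tessera-2), 50,855 (Onyx-2), 48,800 (Rook-3)
Next rejected bid: $48,104 (not a price — pay-as-bid).
Each winning unit pays its own bid.
Revenue = 58,200 + 57,900 + 56,175 + 51,580 + 51,220 + 50,855 + 48,800 = $374,730.

Total revenue: $374,730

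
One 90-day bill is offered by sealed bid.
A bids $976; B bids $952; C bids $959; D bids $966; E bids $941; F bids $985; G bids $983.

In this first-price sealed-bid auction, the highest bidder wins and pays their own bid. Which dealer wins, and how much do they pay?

Sorting bids: 985 (F) > 983 (G) > 976 (A) > 966 (D) > 959 (C) > 952 (B) > …
F has the highest bid and pays exactly that: $985.

F pays $985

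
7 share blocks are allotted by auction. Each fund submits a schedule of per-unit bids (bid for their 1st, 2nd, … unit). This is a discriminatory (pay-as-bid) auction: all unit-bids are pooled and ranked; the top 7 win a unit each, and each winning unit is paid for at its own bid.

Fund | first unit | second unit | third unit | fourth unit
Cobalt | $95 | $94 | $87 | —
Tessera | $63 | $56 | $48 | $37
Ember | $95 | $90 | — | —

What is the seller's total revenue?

Total revenue: $580

All unit-bids, highest first — top 7: 95 (Cobalt-1), 95 (Ember-1), 94 (Cobalt-2), 90 (Ember-2), 87 (Cobalt-3), 63 (Tessera-1), 56 (Tessera-2)
Next rejected bid: $48 (not a price — pay-as-bid).
Each winning unit pays its own bid.
Revenue = 95 + 95 + 94 + 90 + 87 + 63 + 56 = $580.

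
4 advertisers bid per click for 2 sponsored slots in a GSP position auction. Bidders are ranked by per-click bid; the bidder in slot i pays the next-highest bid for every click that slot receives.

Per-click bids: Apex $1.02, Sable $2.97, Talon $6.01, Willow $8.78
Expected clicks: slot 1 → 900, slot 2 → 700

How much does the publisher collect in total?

Total revenue: $7488.00

Ranked by bid: $8.78 (Willow) > $6.01 (Talon) > $2.97 (Sable) > …
Slot 1: Willow pays $6.01 × 900 = $5409.00
Slot 2: Talon pays $2.97 × 700 = $2079.00
Total = $7488.00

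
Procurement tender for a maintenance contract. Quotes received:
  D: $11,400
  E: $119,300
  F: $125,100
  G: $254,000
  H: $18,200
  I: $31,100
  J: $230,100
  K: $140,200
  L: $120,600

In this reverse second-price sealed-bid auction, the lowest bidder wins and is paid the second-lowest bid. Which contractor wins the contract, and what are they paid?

Reverse second-price sealed-bid auction: the lowest bidder wins and is paid the second-lowest bid.
Sorting bids: 11,400 (D) < 18,200 (H) < 31,100 (I) < 119,300 (E) < 120,600 (L) < 125,100 (F) < …
D wins with the lowest bid; price is set by the runner-up at $18,200.

D is paid $18,200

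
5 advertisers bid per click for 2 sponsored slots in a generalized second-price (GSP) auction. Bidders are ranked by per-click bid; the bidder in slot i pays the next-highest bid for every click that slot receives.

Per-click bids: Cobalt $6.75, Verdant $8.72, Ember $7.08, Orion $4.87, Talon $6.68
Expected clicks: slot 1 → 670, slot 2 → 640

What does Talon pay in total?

Per-click bids in order: $8.72 (Verdant) > $7.08 (Ember) > $6.75 (Cobalt) > …
Talon ranks below slot 2 → no slot, pays nothing.

Talon pays $0.00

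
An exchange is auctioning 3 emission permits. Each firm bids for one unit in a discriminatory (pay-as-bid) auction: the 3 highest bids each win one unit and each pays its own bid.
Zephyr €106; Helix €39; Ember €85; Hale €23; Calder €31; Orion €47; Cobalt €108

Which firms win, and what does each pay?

Cobalt €108, Zephyr €106, Ember €85

Ordering the bids: 108 (Cobalt), 106 (Zephyr), 85 (Ember), 47 (Orion), 39 (Helix), …
Top 3: Cobalt, Zephyr, Ember.
Each winner pays its own bid: Cobalt €108, Zephyr €106, Ember €85.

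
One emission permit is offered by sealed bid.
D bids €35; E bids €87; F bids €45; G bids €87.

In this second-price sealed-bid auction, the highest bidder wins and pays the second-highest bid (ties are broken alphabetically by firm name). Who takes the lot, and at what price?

Bids ranked: 87 (E) > 87 (G) > 45 (F) > 35 (D)
Tie at €87 → E wins by tie-break.
Second-price: E pays G's bid of €87.

E pays €87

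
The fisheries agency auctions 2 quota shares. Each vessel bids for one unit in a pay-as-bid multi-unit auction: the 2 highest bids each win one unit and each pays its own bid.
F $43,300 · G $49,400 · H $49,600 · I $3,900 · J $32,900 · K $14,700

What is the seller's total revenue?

Ordering the bids: 49,600 (H), 49,400 (G), 43,300 (F), 32,900 (J), …
The 2 highest are H, G.
Total revenue = 49,600 + 49,400 = $99,000.

Total revenue: $99,000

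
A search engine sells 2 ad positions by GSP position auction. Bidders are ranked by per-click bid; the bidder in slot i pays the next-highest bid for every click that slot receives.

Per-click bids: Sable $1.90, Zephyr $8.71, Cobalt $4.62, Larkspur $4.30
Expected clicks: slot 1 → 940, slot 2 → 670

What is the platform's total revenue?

Total revenue: $7223.80

Sorting advertisers: $8.71 (Zephyr) > $4.62 (Cobalt) > $4.30 (Larkspur) > …
Slot 1: Zephyr pays $4.62 × 940 = $4342.80
Slot 2: Cobalt pays $4.30 × 670 = $2881.00
Total = $7223.80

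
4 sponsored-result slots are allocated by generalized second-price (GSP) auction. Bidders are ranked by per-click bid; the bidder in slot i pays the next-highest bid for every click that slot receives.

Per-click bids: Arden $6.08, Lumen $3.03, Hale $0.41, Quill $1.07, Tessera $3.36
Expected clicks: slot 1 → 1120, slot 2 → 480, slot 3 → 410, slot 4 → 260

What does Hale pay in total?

Hale pays $0.00

Ranked by bid: $6.08 (Arden) > $3.36 (Tessera) > $3.03 (Lumen) > $1.07 (Quill) > $0.41 (Hale)
Hale ranks below slot 4 → no slot, pays nothing.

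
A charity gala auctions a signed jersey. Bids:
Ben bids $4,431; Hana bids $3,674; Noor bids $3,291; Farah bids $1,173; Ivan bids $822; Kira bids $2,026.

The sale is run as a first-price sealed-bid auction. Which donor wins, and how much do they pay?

Bids ranked: 4,431 (Ben) > 3,674 (Hana) > 3,291 (Noor) > 2,026 (Kira) > 1,173 (Farah) > 822 (Ivan)
First-price: Ben pays what they bid, $4,431.

Ben pays $4,431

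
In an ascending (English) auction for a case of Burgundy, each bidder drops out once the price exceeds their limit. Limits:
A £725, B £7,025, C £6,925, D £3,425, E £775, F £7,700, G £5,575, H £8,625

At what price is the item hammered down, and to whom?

H wins at £7,700

Ascending (English) auction: the price rises until one bidder remains; the winner pays the price at which the last rival dropped out.
Limits in order: 8,625 (H) > 7,700 (F) > 7,025 (B) > 6,925 (C) > 5,575 (G) > 3,425 (D) > …
F is the last rival to drop out, at £7,700; H remains and wins at that price.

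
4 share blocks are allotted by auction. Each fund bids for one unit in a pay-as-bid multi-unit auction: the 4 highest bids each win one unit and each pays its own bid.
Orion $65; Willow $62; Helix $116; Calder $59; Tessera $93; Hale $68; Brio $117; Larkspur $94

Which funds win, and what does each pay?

Sorting: 117 (Brio), 116 (Helix), 94 (Larkspur), 93 (Tessera), 68 (Hale), 65 (Orion), …
Winners (4 units): Brio, Helix, Larkspur, Tessera.
Each winner pays its own bid: Brio $117, Helix $116, Larkspur $94, Tessera $93.

Brio $117, Helix $116, Larkspur $94, Tessera $93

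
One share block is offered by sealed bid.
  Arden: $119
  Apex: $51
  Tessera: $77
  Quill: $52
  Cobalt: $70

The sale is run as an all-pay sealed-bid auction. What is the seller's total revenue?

Bids ranked: 119 (Arden) > 77 (Tessera) > 70 (Cobalt) > 52 (Quill) > 51 (Apex)
Arden wins with the top bid; all bids are sunk regardless.
Every bidder forfeits their bid regardless of winning.
Revenue = 119 + 51 + 77 + 52 + 70 = $369.

Total revenue: $369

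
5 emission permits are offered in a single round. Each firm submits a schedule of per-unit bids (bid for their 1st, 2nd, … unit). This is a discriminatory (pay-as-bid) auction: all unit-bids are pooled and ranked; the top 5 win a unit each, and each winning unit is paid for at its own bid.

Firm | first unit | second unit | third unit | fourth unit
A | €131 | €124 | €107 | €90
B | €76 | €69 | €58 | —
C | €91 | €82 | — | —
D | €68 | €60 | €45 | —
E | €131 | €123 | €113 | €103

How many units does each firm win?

A 2, E 3

All unit-bids, highest first — top 5: 131 (A-1), 131 (E-1), 124 (A-2), 123 (E-2), 113 (E-3)
Next rejected bid: €107 (not a price — pay-as-bid).
Allocation: A 2, E 3.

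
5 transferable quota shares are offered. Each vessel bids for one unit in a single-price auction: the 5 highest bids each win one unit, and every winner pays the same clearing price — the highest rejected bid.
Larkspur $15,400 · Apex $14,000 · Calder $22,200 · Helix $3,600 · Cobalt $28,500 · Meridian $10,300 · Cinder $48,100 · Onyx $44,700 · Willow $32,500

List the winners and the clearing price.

Cinder, Onyx, Willow, Cobalt, Calder; each pays $15,400

Sorting: 48,100 (Cinder), 44,700 (Onyx), 32,500 (Willow), 28,500 (Cobalt), 22,200 (Calder), 15,400 (Larkspur), 14,000 (Apex), …
Top 5: Cinder, Onyx, Willow, Cobalt, Calder.
Clearing price = highest rejected bid = $15,400.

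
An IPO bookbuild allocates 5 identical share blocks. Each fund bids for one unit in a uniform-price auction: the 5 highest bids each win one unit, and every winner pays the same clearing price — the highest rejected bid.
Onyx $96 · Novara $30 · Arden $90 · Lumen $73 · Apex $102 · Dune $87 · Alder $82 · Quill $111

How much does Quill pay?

Quill pays $82

Sorting: 111 (Quill), 102 (Apex), 96 (Onyx), 90 (Arden), 87 (Dune), 82 (Alder), 73 (Lumen), …
Winners (5 units): Quill, Apex, Onyx, Arden, Dune.
Highest unsuccessful bid: $82 → clearing price.
Quill wins → pays $82.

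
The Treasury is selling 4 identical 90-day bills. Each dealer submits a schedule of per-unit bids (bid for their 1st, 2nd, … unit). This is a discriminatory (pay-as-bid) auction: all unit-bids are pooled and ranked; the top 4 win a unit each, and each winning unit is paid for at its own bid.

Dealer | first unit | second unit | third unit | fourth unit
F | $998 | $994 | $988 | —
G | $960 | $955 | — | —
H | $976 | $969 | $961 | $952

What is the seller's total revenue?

Total revenue: $3,956

All unit-bids, highest first — top 4: 998 (F-1), 994 (F-2), 988 (F-3), 976 (H-1)
Next rejected bid: $969 (not a price — pay-as-bid).
Each winning unit pays its own bid.
Revenue = 998 + 994 + 988 + 976 = $3,956.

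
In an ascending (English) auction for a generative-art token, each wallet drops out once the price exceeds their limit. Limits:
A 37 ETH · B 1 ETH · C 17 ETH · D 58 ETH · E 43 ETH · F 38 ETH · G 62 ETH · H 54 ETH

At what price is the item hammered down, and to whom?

G wins at 58 ETH

Sorting limits: 62 (G) > 58 (D) > 54 (H) > 43 (E) > 38 (F) > 37 (A) > …
Bidding ends when D exits at 58 ETH; G takes it.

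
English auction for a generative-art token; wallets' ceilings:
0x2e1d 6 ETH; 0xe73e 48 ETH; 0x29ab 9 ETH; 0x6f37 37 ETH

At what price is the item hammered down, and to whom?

0xe73e wins at 37 ETH

Sorting limits: 48 (0xe73e) > 37 (0x6f37) > 9 (0x29ab) > 6 (0x2e1d)
Bidding ends when 0x6f37 exits at 37 ETH; 0xe73e takes it.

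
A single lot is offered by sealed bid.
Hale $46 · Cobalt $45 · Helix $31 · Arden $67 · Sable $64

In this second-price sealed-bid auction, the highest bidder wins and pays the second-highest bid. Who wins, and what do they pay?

Arden pays $64

Bids ranked: 67 (Arden) > 64 (Sable) > 46 (Hale) > 45 (Cobalt) > 31 (Helix)
Arden wins with the highest bid; price is set by the runner-up at $64.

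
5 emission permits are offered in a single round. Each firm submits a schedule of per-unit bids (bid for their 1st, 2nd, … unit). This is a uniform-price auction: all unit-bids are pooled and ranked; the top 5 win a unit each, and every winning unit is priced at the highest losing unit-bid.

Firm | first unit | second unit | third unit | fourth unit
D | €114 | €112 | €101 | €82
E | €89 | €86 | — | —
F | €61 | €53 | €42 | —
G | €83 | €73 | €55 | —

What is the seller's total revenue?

Total revenue: €415

Merging the schedules and taking the best 5: 114 (D-1), 112 (D-2), 101 (D-3), 89 (E-1), 86 (E-2)
Highest rejected unit-bid = €83.
Allocation: D 3, E 2. Every unit priced at €83.
Revenue = 5 × 83 = €415.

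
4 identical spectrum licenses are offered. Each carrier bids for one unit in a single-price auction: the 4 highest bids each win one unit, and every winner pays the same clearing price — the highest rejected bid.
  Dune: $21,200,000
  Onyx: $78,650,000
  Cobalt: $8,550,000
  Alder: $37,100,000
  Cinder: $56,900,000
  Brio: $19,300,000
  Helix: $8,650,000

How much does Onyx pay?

Onyx pays $19,300,000

Ordering the bids: 78,650,000 (Onyx), 56,900,000 (Cinder), 37,100,000 (Alder), 21,200,000 (Dune), 19,300,000 (Brio), 8,650,000 (Helix), …
Winners (4 units): Onyx, Cinder, Alder, Dune.
First losing bid is Brio's $19,300,000, which sets the uniform price.
Onyx wins → pays $19,300,000.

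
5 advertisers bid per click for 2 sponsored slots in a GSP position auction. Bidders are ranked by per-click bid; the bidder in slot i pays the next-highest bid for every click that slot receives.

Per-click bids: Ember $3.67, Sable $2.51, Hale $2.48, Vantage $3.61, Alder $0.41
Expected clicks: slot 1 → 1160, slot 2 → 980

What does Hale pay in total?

Per-click bids in order: $3.67 (Ember) > $3.61 (Vantage) > $2.51 (Sable) > …
Hale ranks below slot 2 → no slot, pays nothing.

Hale pays $0.00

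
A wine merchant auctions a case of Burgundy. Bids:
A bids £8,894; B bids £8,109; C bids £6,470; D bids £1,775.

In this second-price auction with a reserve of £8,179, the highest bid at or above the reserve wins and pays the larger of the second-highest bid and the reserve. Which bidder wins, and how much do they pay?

Rule: the highest bid at or above the reserve wins and pays the larger of the second-highest bid and the reserve.
Sorting bids: 8,894 (A) > 8,109 (B) > 6,470 (C) > 1,775 (D)
A has the top bid at or above the reserve (£8,894).
max(second-highest £8,109, reserve £8,179) = £8,179.

A pays £8,179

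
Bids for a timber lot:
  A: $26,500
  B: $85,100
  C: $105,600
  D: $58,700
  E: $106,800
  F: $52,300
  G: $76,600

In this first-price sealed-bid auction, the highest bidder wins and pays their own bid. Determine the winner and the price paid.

Bids ranked: 106,800 (E) > 105,600 (C) > 85,100 (B) > 76,600 (G) > 58,700 (D) > 52,300 (F) > …
E is highest → pays own bid, $106,800.

E pays $106,800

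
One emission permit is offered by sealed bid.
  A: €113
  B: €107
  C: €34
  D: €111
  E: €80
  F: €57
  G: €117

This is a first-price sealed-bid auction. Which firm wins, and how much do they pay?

Bids in order: 117 (G) > 113 (A) > 111 (D) > 107 (B) > 80 (E) > 57 (F) > …
G is highest → pays own bid, €117.

G pays €117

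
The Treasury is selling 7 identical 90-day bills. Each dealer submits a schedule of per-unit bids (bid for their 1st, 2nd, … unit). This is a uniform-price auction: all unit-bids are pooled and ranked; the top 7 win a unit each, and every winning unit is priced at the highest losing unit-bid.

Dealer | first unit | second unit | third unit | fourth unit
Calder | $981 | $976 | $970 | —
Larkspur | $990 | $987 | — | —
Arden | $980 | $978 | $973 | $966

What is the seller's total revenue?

Total revenue: $6,790

Pooled unit-bids ranked (top 7): 990 (Larkspur-1), 987 (Larkspur-2), 981 (Calder-1), 980 (Arden-1), 978 (Arden-2), 976 (Calder-2), 973 (Arden-3)
Highest rejected unit-bid = $970.
Allocation: Arden 3, Calder 2, Larkspur 2. Every unit priced at $970.
Revenue = 7 × 970 = $6,790.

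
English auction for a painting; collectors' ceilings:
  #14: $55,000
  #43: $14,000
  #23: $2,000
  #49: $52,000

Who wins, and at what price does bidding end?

Rule: the price rises until one bidder remains; the winner pays the price at which the last rival dropped out.
Limits ranked: 55,000 (#14) > 52,000 (#49) > 14,000 (#43) > 2,000 (#23)
#49 is the last rival to drop out, at $52,000; #14 remains and wins at that price.

#14 wins at $52,000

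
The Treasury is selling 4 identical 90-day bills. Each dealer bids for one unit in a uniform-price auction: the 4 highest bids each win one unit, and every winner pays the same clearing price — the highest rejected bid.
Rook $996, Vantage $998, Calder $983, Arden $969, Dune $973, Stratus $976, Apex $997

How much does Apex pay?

Bids ranked high→low: 998 (Vantage), 997 (Apex), 996 (Rook), 983 (Calder), 976 (Stratus), 973 (Dune), …
The 4 highest are Vantage, Apex, Rook, Calder.
Clearing price = highest rejected bid = $976.
Apex wins → pays $976.

Apex pays $976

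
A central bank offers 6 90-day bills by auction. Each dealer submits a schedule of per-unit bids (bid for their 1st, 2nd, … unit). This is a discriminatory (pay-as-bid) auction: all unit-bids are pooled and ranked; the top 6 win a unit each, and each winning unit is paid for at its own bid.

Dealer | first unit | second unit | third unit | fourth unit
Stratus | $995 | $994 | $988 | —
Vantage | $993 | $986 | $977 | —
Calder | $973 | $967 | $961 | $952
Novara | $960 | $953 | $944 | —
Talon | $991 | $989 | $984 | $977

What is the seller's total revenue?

Total revenue: $5,950

Merging the schedules and taking the best 6: 995 (Stratus-1), 994 (Stratus-2), 993 (Vantage-1), 991 (Talon-1), 989 (Talon-2), 988 (Stratus-3)
Next rejected bid: $986 (not a price — pay-as-bid).
Each winning unit pays its own bid.
Revenue = 995 + 994 + 993 + 991 + 989 + 988 = $5,950.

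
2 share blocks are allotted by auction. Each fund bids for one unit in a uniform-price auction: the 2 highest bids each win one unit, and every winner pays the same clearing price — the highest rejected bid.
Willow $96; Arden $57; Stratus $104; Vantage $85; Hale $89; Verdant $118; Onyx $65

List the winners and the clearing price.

Sorting: 118 (Verdant), 104 (Stratus), 96 (Willow), 89 (Hale), …
The 2 highest are Verdant, Stratus.
Highest unsuccessful bid: $96 → clearing price.

Verdant, Stratus; each pays $96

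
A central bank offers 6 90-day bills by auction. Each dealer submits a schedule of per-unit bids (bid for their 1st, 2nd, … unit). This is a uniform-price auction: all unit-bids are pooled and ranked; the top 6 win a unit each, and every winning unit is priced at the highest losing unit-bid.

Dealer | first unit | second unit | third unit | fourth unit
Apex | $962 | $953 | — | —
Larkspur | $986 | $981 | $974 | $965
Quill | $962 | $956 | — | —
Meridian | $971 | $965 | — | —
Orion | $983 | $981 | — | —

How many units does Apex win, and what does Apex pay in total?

All unit-bids, highest first — top 6: 986 (Larkspur-1), 983 (Orion-1), 981 (Larkspur-2), 981 (Orion-2), 974 (Larkspur-3), 971 (Meridian-1)
First bid not allocated: $965.
Apex wins 0 unit(s) at $965 each.

Apex: 0 units, pays $0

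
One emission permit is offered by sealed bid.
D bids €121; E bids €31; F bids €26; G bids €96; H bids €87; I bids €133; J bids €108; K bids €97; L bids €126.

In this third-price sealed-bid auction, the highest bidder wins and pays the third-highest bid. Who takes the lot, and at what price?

I pays €121

Bids in order: 133 (I) > 126 (L) > 121 (D) > 108 (J) > 97 (K) > 96 (G) > …
I wins; payment is bid #3 in the ranking = €121.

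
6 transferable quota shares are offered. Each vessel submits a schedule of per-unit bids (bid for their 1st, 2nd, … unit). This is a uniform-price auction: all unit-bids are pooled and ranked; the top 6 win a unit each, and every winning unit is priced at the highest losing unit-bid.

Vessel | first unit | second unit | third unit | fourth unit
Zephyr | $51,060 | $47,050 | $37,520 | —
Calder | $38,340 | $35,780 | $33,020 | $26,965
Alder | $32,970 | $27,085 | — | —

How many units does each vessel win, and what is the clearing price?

Pooled unit-bids ranked (top 6): 51,060 (Zephyr-1), 47,050 (Zephyr-2), 38,340 (Calder-1), 37,520 (Zephyr-3), 35,780 (Calder-2), 33,020 (Calder-3)
The (k+1)-th unit-bid is $32,970.
Allocation: Calder 3, Zephyr 3.

Calder 3, Zephyr 3; clearing price $32,970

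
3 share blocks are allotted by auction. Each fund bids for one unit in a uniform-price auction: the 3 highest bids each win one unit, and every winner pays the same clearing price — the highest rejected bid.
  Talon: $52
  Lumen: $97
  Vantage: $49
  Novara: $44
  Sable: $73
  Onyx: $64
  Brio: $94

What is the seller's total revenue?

Bids ranked high→low: 97 (Lumen), 94 (Brio), 73 (Sable), 64 (Onyx), 52 (Talon), …
Top 3: Lumen, Brio, Sable.
Highest unsuccessful bid: $64 → clearing price.
Total revenue = 3 × $64 = $192.

Total revenue: $192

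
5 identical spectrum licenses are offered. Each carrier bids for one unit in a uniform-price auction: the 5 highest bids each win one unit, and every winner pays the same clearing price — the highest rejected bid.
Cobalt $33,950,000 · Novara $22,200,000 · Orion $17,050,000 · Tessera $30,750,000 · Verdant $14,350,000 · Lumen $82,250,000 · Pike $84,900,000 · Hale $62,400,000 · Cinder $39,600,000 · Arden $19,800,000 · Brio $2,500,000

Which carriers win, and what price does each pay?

Pike, Lumen, Hale, Cinder, Cobalt; each pays $30,750,000

Bids ranked high→low: 84,900,000 (Pike), 82,250,000 (Lumen), 62,400,000 (Hale), 39,600,000 (Cinder), 33,950,000 (Cobalt), 30,750,000 (Tessera), 22,200,000 (Novara), …
Winners (5 units): Pike, Lumen, Hale, Cinder, Cobalt.
Clearing price = highest rejected bid = $30,750,000.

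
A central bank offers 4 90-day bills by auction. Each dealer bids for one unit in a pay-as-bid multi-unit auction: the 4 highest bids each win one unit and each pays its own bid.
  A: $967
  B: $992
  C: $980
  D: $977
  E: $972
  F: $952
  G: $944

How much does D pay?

Bids ranked high→low: 992 (B), 980 (C), 977 (D), 972 (E), 967 (A), 952 (F), …
The 4 highest are B, C, D, E.
D wins → own bid $977.

D pays $977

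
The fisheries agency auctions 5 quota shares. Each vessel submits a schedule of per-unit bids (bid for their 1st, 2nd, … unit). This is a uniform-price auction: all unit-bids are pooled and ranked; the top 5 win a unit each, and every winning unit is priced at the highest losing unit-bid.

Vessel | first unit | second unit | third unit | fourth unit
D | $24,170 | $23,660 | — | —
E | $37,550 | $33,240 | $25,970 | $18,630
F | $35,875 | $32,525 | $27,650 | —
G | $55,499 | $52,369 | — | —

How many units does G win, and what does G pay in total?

G: 2 units, pays $65,050

Pooled unit-bids ranked (top 5): 55,499 (G-1), 52,369 (G-2), 37,550 (E-1), 35,875 (F-1), 33,240 (E-2)
The (k+1)-th unit-bid is $32,525.
G wins 2 unit(s) at $32,525 each.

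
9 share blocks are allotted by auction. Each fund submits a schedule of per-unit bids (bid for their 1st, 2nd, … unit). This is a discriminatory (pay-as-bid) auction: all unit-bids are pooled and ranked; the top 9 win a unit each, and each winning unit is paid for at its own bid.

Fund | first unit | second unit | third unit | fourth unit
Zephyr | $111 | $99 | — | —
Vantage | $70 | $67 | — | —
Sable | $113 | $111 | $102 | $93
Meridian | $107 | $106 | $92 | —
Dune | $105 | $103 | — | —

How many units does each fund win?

Merging the schedules and taking the best 9: 113 (Sable-1), 111 (Zephyr-1), 111 (Sable-2), 107 (Meridian-1), 106 (Meridian-2), 105 (Dune-1), 103 (Dune-2), 102 (Sable-3), 99 (Zephyr-2)
Next rejected bid: $93 (not a price — pay-as-bid).
Allocation: Dune 2, Meridian 2, Sable 3, Zephyr 2.

Dune 2, Meridian 2, Sable 3, Zephyr 2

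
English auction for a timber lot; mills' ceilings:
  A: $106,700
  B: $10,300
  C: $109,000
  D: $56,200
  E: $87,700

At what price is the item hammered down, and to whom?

Sorting limits: 109,000 (C) > 106,700 (A) > 87,700 (E) > 56,200 (D) > 10,300 (B)
Once the price passes $106,700, only C is left; the hammer falls at A's limit of $106,700.

C wins at $106,700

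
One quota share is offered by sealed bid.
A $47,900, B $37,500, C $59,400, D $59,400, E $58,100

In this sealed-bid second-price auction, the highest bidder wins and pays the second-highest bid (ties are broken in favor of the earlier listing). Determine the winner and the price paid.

C pays $59,400

Bids in order: 59,400 (C) > 59,400 (D) > 58,100 (E) > 47,900 (A) > 37,500 (B)
C and D tie at $59,400; tie-break gives it to C.
C is highest; pays the second-highest bid, $59,400.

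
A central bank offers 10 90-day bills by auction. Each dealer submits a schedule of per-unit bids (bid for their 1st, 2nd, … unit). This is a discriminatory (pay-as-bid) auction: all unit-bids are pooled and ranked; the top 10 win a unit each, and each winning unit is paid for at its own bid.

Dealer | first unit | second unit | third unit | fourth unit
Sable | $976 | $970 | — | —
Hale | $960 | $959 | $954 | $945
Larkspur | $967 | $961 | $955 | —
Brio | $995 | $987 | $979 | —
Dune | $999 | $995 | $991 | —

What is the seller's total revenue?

Total revenue: $9,820

All unit-bids, highest first — top 10: 999 (Dune-1), 995 (Brio-1), 995 (Dune-2), 991 (Dune-3), 987 (Brio-2), 979 (Brio-3), 976 (Sable-1), 970 (Sable-2), 967 (Larkspur-1), 961 (Larkspur-2)
Next rejected bid: $960 (not a price — pay-as-bid).
Each winning unit pays its own bid.
Revenue = 999 + 995 + 995 + 991 + 987 + 979 + 976 + 970 + 967 + 961 = $9,820.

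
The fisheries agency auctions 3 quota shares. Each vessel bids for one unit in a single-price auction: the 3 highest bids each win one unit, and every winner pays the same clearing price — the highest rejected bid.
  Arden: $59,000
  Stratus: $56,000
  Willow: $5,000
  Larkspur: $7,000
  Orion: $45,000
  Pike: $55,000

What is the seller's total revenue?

Ordering the bids: 59,000 (Arden), 56,000 (Stratus), 55,000 (Pike), 45,000 (Orion), 7,000 (Larkspur), …
The 3 highest are Arden, Stratus, Pike.
Clearing price = highest rejected bid = $45,000.
Total revenue = 3 × $45,000 = $135,000.

Total revenue: $135,000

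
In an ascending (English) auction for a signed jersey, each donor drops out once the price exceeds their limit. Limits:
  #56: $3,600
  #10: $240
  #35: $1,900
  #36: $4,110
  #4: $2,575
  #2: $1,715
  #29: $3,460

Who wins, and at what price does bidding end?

Limits ranked: 4,110 (#36) > 3,600 (#56) > 3,460 (#29) > 2,575 (#4) > 1,900 (#35) > 1,715 (#2) > …
Bidding ends when #56 exits at $3,600; #36 takes it.

#36 wins at $3,600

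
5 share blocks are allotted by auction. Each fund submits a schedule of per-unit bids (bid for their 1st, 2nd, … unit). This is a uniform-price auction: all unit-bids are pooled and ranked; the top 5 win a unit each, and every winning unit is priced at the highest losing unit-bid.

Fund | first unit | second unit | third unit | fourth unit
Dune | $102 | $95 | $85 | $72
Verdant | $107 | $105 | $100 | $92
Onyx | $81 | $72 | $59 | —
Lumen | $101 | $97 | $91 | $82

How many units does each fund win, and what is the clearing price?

Merging the schedules and taking the best 5: 107 (Verdant-1), 105 (Verdant-2), 102 (Dune-1), 101 (Lumen-1), 100 (Verdant-3)
First bid not allocated: $97.
Allocation: Dune 1, Lumen 1, Verdant 3.

Dune 1, Lumen 1, Verdant 3; clearing price $97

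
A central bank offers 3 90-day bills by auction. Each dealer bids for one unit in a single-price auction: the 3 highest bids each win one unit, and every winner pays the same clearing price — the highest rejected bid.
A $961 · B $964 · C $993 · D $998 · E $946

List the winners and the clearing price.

Ordering the bids: 998 (D), 993 (C), 964 (B), 961 (A), 946 (E)
Winners (3 units): D, C, B.
First losing bid is A's $961, which sets the uniform price.

D, C, B; each pays $961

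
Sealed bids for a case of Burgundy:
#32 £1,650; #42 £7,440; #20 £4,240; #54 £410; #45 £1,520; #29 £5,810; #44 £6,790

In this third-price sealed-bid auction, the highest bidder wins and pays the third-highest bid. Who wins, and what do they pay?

#42 pays £5,810

Bids in order: 7,440 (#42) > 6,790 (#44) > 5,810 (#29) > 4,240 (#20) > 1,650 (#32) > 1,520 (#45) > …
#42 is highest; pays the third-highest bid, £5,810.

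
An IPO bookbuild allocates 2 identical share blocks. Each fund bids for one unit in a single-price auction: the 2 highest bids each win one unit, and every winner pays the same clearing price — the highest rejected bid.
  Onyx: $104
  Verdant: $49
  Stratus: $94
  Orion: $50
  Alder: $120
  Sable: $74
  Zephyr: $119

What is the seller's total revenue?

Total revenue: $208

Ordering the bids: 120 (Alder), 119 (Zephyr), 104 (Onyx), 94 (Stratus), …
Top 2: Alder, Zephyr.
Clearing price = highest rejected bid = $104.
Total revenue = 2 × $104 = $208.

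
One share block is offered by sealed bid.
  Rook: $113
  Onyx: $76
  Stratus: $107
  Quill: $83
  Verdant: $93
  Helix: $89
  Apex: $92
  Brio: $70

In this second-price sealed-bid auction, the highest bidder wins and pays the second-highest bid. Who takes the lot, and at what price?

Rook pays $107

Bids in order: 113 (Rook) > 107 (Stratus) > 93 (Verdant) > 92 (Apex) > 89 (Helix) > 83 (Quill) > …
Rook is highest; pays the second-highest bid, $107.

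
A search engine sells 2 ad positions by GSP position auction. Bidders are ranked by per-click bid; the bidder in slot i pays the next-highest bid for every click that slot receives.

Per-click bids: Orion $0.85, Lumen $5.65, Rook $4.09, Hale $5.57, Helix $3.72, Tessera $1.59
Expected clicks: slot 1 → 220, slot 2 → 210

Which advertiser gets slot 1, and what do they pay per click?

Lumen; $5.57 per click

Per-click bids in order: $5.65 (Lumen) > $5.57 (Hale) > $4.09 (Rook) > …
Slot 1 goes to the first-ranked bidder, Lumen, who pays the next bid down: $5.57/click.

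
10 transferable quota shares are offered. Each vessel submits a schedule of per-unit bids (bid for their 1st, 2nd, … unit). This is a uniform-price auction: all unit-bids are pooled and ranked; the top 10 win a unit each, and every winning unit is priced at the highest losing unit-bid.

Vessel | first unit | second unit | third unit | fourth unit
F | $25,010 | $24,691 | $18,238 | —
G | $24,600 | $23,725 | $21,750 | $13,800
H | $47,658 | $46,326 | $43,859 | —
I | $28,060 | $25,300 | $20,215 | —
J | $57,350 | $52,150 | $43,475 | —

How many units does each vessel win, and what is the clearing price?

F 2, H 3, I 2, J 3; clearing price $24,600

Pooled unit-bids ranked (top 10): 57,350 (J-1), 52,150 (J-2), 47,658 (H-1), 46,326 (H-2), 43,859 (H-3), 43,475 (J-3), 28,060 (I-1), 25,300 (I-2), 25,010 (F-1), 24,691 (F-2)
Highest rejected unit-bid = $24,600.
Allocation: F 2, H 3, I 2, J 3.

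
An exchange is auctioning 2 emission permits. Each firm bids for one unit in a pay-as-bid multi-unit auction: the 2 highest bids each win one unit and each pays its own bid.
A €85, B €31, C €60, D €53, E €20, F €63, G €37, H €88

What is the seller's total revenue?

Total revenue: €173

Bids ranked high→low: 88 (H), 85 (A), 63 (F), 60 (C), …
The 2 highest are H, A.
Total revenue = 88 + 85 = €173.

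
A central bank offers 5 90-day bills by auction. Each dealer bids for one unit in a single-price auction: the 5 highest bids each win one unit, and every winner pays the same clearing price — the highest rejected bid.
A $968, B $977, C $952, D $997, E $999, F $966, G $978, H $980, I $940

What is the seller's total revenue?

Ordering the bids: 999 (E), 997 (D), 980 (H), 978 (G), 977 (B), 968 (A), 966 (F), …
Winners (5 units): E, D, H, G, B.
First losing bid is A's $968, which sets the uniform price.
Total revenue = 5 × $968 = $4,840.

Total revenue: $4,840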